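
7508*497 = 3731476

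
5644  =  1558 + 4086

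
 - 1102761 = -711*1551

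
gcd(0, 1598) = 1598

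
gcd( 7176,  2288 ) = 104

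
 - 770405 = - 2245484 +1475079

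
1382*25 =34550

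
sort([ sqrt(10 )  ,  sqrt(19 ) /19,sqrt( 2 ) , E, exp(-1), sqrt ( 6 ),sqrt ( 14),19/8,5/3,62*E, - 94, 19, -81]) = [ - 94, - 81,sqrt( 19) /19, exp( - 1 ),  sqrt( 2 ), 5/3,19/8,sqrt( 6 ), E,  sqrt( 10 ),  sqrt( 14) , 19,62*E] 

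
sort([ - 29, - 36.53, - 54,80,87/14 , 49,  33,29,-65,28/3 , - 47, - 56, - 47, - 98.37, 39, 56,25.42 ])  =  [-98.37 ,-65,-56,-54, - 47, - 47,-36.53, - 29,87/14,28/3,25.42,  29,33,39,49, 56,80 ]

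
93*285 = 26505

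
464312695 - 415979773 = 48332922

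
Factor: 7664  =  2^4*479^1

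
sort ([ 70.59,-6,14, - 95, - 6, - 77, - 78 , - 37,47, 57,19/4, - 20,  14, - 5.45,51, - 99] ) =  [  -  99, - 95, - 78, - 77, - 37,- 20, - 6,-6, - 5.45 , 19/4,14,14 , 47, 51, 57,70.59 ]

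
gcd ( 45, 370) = 5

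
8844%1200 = 444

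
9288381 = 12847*723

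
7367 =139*53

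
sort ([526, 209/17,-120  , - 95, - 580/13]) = [ - 120, - 95, - 580/13,209/17, 526 ]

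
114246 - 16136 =98110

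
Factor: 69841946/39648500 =34920973/19824250=2^( - 1 )*5^( - 3 )*31^1*179^( - 1) *443^( - 1)*1126483^1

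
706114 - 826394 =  - 120280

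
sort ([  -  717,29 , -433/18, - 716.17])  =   [  -  717, - 716.17,-433/18,29]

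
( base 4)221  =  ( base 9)45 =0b101001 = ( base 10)41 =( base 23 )1I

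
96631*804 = 77691324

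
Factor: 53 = 53^1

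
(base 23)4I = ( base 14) 7C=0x6E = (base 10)110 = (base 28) 3Q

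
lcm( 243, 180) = 4860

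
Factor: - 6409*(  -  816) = 2^4*3^1*13^1*17^2*29^1=5229744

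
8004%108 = 12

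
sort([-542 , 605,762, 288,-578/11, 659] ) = [ - 542, - 578/11,  288,605,  659, 762 ]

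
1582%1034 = 548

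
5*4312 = 21560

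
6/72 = 1/12= 0.08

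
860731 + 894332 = 1755063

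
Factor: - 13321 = - 7^1 * 11^1*173^1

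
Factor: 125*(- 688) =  - 86000  =  -2^4*5^3*43^1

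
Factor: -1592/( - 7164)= 2^1*3^(- 2) = 2/9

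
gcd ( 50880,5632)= 64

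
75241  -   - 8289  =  83530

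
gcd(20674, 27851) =1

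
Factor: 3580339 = 7^1*511477^1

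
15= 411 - 396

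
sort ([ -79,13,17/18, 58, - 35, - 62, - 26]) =[ - 79, - 62, -35, - 26,17/18, 13,58 ] 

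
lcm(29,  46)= 1334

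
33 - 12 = 21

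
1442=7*206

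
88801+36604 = 125405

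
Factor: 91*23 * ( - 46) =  - 2^1 * 7^1*13^1*23^2 = -  96278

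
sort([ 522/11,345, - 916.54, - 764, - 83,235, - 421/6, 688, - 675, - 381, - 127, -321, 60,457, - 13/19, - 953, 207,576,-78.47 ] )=[ - 953, - 916.54,  -  764,- 675, - 381, - 321,-127, - 83, - 78.47, - 421/6, - 13/19,522/11,60 , 207, 235,345,457,576,  688] 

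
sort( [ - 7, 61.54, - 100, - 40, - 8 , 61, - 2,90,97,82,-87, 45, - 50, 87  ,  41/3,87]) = [ - 100, - 87,-50, - 40,  -  8, - 7, - 2,41/3  ,  45,61 , 61.54,82,87,87, 90,97]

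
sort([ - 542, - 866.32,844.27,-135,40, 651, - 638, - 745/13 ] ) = [ - 866.32, - 638, - 542, - 135, - 745/13,40, 651,844.27] 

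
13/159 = 13/159 = 0.08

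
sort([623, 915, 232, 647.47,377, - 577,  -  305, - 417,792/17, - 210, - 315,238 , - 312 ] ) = [  -  577, - 417, - 315,-312, - 305, - 210,792/17, 232,238, 377,623,  647.47, 915 ] 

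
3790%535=45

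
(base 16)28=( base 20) 20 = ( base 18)24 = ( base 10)40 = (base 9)44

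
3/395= 3/395 = 0.01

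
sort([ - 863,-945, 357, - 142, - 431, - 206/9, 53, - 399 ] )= [ - 945, - 863, - 431, - 399, - 142, - 206/9 , 53,357 ]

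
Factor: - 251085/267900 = -881/940 = -  2^(  -  2 )*5^ ( - 1)*47^( - 1)*881^1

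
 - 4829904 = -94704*51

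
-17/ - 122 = 17/122 = 0.14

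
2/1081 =2/1081  =  0.00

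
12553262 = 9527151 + 3026111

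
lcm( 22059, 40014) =1720602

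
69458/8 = 34729/4 = 8682.25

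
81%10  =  1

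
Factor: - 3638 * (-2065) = 7512470 = 2^1  *5^1*7^1*17^1* 59^1*107^1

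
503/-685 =-503/685  =  -0.73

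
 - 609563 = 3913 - 613476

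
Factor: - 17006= - 2^1*11^1 * 773^1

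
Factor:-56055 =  - 3^1*5^1*37^1*101^1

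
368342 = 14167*26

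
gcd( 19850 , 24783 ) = 1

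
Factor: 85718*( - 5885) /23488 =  - 2^ ( - 5)* 5^1*11^1*107^1*367^(- 1 )*42859^1= - 252225215/11744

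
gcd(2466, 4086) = 18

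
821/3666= 821/3666= 0.22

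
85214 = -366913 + 452127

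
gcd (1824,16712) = 8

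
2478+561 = 3039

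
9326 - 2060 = 7266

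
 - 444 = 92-536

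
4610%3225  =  1385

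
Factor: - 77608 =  - 2^3 * 89^1*109^1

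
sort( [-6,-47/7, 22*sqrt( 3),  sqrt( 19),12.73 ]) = [-47/7, - 6, sqrt( 19), 12.73, 22*sqrt(3 )]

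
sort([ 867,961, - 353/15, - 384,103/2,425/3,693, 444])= [-384, - 353/15, 103/2 , 425/3, 444, 693,  867, 961]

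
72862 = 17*4286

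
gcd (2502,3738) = 6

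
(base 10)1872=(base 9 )2510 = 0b11101010000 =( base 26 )2K0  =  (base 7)5313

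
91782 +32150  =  123932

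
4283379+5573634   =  9857013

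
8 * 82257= 658056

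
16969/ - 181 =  - 16969/181 = - 93.75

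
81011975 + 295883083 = 376895058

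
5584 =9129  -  3545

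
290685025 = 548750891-258065866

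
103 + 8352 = 8455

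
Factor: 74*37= 2^1*37^2 = 2738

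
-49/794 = -49/794 = -0.06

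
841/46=841/46  =  18.28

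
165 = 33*5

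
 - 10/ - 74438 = 5/37219 = 0.00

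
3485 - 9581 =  - 6096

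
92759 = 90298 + 2461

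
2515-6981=-4466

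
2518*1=2518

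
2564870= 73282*35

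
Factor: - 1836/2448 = -2^(  -  2)*3^1=-3/4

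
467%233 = 1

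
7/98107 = 7/98107=0.00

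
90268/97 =90268/97 = 930.60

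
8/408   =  1/51 = 0.02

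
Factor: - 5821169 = - 61^1*95429^1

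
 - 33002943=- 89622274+56619331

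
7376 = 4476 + 2900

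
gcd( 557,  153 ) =1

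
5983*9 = 53847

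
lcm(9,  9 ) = 9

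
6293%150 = 143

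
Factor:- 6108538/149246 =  - 19^1*74623^( - 1)*160751^1 = - 3054269/74623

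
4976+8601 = 13577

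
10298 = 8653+1645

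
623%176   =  95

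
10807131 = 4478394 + 6328737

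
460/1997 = 460/1997 = 0.23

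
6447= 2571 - -3876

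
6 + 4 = 10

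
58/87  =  2/3= 0.67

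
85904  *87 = 7473648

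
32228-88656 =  -56428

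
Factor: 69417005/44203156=2^( - 2 )*5^1*7^1*269^( - 1 ) * 41081^( - 1 ) * 1983343^1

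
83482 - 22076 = 61406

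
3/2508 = 1/836 = 0.00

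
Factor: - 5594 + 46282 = 40688=2^4*2543^1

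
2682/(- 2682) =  - 1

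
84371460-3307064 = 81064396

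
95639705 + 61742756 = 157382461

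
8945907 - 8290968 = 654939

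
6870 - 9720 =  - 2850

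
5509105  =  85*64813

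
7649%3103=1443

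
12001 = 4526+7475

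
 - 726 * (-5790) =4203540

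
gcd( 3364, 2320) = 116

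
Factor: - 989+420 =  - 569^1 =- 569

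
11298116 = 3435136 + 7862980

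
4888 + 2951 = 7839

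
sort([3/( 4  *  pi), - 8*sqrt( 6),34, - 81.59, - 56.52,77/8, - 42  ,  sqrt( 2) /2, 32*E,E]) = [ - 81.59, - 56.52, - 42, - 8 * sqrt( 6 ), 3/( 4*pi),sqrt( 2)/2, E,  77/8,34,32*E ]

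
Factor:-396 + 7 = -389=- 389^1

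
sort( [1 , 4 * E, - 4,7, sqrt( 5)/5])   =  [ - 4, sqrt( 5)/5,  1 , 7, 4*E ]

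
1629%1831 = 1629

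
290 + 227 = 517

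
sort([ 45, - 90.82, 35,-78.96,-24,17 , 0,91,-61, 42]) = [-90.82,-78.96, - 61, - 24, 0, 17, 35, 42, 45,91] 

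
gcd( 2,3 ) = 1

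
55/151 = 55/151 = 0.36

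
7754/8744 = 3877/4372= 0.89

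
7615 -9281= - 1666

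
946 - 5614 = - 4668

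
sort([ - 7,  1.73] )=[ - 7,  1.73] 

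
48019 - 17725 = 30294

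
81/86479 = 81/86479 = 0.00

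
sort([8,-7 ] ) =[-7, 8]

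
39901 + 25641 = 65542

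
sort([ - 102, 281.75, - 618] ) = [-618, - 102,281.75 ]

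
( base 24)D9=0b101000001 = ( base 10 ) 321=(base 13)1B9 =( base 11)272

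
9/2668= 9/2668 = 0.00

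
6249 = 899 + 5350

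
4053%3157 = 896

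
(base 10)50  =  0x32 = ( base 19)2C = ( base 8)62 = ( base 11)46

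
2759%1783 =976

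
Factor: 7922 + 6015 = 7^1*11^1*181^1 = 13937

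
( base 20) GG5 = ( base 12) 3a85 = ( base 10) 6725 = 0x1A45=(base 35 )5H5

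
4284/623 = 6 + 78/89 = 6.88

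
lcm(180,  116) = 5220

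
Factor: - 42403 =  - 42403^1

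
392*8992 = 3524864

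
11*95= 1045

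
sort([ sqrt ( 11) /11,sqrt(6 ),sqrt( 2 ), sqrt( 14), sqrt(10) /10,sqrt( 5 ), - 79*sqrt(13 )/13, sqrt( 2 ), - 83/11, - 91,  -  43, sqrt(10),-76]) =[ -91,- 76,-43 ,- 79*sqrt( 13 ) /13, - 83/11 , sqrt( 11) /11, sqrt( 10) /10, sqrt( 2), sqrt( 2 ), sqrt( 5 ),sqrt( 6),sqrt(10),  sqrt( 14 )] 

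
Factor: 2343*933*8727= 3^3*11^1 * 71^1 * 311^1*2909^1 = 19077387813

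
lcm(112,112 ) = 112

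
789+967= 1756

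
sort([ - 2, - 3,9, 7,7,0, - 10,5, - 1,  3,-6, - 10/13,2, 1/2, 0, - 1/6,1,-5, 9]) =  [ - 10, - 6, - 5, - 3, - 2, - 1, - 10/13, - 1/6, 0, 0, 1/2, 1, 2 , 3,  5 , 7,  7, 9,9]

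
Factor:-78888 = -2^3*3^1 * 19^1*173^1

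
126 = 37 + 89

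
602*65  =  39130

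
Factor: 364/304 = 2^(-2 ) * 7^1*13^1 * 19^( - 1) = 91/76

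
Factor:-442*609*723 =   -  2^1*3^2*7^1*13^1 * 17^1*29^1*241^1 = - 194615694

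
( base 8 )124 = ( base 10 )84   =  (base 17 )4g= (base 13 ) 66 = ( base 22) 3I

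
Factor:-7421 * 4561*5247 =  - 3^2 * 11^1*41^1*53^1 * 181^1*4561^1= -177596158707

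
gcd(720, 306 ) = 18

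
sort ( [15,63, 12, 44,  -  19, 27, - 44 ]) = [ - 44, - 19, 12, 15, 27, 44,63 ]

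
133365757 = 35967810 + 97397947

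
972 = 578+394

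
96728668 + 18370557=115099225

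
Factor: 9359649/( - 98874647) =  - 3^2 *13^1*67^( - 1) * 1193^( - 1)*1237^( - 1 )*79997^1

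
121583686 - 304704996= - 183121310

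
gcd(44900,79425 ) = 25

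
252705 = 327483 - 74778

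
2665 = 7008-4343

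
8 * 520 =4160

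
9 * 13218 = 118962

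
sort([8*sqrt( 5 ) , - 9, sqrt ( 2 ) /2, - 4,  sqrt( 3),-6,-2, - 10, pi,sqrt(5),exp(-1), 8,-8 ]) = [-10,-9,-8, - 6, - 4,  -  2 , exp( - 1),sqrt(2 ) /2,  sqrt( 3),sqrt(5 ),pi,8,8 * sqrt (5 ) ] 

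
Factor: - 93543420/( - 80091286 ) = 2^1 *3^1*5^1 * 11^( - 1)*41^( - 1) *88793^(-1) * 1559057^1 = 46771710/40045643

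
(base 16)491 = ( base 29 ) 1b9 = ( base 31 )16m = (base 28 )1DL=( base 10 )1169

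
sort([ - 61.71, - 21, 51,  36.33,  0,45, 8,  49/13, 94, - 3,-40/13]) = [ - 61.71, - 21, - 40/13, - 3,0, 49/13,  8, 36.33, 45,51 , 94] 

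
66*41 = 2706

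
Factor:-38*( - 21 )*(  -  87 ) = -2^1 *3^2*7^1 *19^1*29^1 = - 69426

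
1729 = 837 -  -  892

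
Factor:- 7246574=  -  2^1*3623287^1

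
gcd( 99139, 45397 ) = 1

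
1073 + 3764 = 4837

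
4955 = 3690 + 1265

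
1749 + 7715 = 9464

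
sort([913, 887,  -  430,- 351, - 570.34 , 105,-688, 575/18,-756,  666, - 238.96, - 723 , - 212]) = [ - 756, - 723, - 688, - 570.34, - 430,  -  351, - 238.96, - 212,575/18,105, 666,887 , 913 ]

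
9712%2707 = 1591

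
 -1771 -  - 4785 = 3014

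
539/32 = 539/32 = 16.84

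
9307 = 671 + 8636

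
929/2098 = 929/2098= 0.44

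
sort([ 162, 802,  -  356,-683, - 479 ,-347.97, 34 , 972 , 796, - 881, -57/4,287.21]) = [ - 881,-683, - 479, - 356  , - 347.97,-57/4, 34, 162, 287.21, 796, 802, 972]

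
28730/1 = 28730 =28730.00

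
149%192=149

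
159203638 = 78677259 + 80526379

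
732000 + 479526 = 1211526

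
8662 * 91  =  788242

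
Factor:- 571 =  - 571^1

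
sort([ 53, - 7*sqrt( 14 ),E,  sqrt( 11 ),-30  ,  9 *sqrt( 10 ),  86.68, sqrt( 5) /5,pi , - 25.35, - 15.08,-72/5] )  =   [ - 30, - 7*sqrt(14), - 25.35  , - 15.08, - 72/5, sqrt ( 5) /5,  E,pi,sqrt(11 ),9* sqrt( 10 ), 53,86.68]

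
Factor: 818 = 2^1*409^1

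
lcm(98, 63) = 882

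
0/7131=0= 0.00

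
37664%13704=10256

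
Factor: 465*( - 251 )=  - 3^1*5^1*31^1*251^1= - 116715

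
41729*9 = 375561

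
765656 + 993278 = 1758934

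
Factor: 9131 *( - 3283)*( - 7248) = 2^4 * 3^1*7^2 * 23^1*67^1 * 151^1 * 397^1  =  217273825104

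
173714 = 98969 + 74745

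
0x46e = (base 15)509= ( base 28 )1CE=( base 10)1134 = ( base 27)1f0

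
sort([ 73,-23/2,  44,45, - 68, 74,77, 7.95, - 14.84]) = [ - 68, - 14.84, - 23/2, 7.95, 44, 45, 73 , 74, 77]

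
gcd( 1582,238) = 14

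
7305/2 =7305/2 = 3652.50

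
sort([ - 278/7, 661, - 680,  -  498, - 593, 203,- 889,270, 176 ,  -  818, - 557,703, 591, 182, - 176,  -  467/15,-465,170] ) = [- 889, - 818 , - 680, - 593, - 557, - 498, - 465,  -  176, - 278/7, - 467/15, 170,176, 182, 203,270,  591, 661,703]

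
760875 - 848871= - 87996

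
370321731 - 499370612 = -129048881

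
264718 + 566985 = 831703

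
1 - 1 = 0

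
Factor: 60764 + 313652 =2^4*7^1*3343^1= 374416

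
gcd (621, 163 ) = 1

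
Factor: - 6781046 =-2^1 * 3390523^1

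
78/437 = 78/437=0.18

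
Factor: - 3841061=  - 7^2*43^1 * 1823^1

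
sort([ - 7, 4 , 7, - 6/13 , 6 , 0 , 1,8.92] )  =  [ - 7, - 6/13,0, 1,4,6,  7, 8.92]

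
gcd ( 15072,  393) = 3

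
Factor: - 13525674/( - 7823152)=2^( - 3 )*3^1*151^1*14929^1*488947^( - 1) = 6762837/3911576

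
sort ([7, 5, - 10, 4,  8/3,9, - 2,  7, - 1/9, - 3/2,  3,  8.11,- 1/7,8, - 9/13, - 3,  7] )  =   [- 10 , - 3, - 2, - 3/2, - 9/13, - 1/7, - 1/9, 8/3,3, 4 , 5 , 7,7 , 7, 8, 8.11,9]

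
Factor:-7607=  - 7607^1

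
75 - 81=- 6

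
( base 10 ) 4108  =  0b1000000001100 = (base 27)5H4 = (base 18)cc4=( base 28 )56k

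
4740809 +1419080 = 6159889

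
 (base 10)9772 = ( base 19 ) 1816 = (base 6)113124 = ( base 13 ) 45a9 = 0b10011000101100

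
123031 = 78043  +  44988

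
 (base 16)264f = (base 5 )303212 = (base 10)9807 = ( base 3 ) 111110020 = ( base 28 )CE7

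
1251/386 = 3 + 93/386 = 3.24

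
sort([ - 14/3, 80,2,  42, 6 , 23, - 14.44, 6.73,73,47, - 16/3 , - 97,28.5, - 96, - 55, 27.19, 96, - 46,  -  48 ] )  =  [ - 97, - 96,  -  55, - 48, - 46, - 14.44, - 16/3,-14/3, 2, 6, 6.73, 23, 27.19, 28.5,  42, 47, 73, 80, 96] 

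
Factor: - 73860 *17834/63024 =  - 2^( - 1)* 5^1*13^( - 1)*37^1*101^ ( - 1)*241^1*1231^1 = - 54884135/2626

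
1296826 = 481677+815149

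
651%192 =75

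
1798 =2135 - 337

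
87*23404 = 2036148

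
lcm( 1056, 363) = 11616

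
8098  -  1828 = 6270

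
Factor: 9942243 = 3^1*521^1*6361^1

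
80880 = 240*337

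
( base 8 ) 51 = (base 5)131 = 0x29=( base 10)41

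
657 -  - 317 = 974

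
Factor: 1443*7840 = 2^5*3^1 * 5^1 *7^2* 13^1*37^1 = 11313120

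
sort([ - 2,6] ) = [ - 2, 6 ]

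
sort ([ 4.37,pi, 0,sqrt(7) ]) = [0,sqrt( 7), pi,4.37 ]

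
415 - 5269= - 4854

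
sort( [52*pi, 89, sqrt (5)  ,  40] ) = [sqrt(5),  40, 89, 52*pi]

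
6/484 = 3/242 = 0.01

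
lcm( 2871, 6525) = 71775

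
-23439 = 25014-48453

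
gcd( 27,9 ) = 9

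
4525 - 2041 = 2484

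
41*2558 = 104878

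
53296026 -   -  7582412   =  60878438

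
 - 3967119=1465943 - 5433062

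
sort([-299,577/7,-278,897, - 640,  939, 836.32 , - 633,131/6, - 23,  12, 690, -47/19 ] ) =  [ - 640 ,-633, - 299, - 278,  -  23, -47/19,12 , 131/6,577/7,690 , 836.32,897 , 939]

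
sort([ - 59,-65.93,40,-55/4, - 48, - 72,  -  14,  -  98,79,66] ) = [ - 98, - 72,  -  65.93 , - 59, - 48, - 14, - 55/4,  40, 66, 79] 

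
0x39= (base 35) 1m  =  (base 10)57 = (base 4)321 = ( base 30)1R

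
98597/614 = 98597/614 = 160.58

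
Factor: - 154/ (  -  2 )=7^1*11^1=77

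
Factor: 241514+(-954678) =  - 2^2*131^1 * 1361^1=-713164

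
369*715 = 263835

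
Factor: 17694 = 2^1* 3^2*983^1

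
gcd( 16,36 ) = 4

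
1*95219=95219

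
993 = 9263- 8270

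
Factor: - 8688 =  - 2^4*3^1*181^1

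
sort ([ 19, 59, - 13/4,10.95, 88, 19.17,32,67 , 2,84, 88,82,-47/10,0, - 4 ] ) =[ -47/10, - 4, - 13/4, 0, 2,10.95, 19, 19.17, 32,59, 67, 82,84, 88, 88] 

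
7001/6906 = 7001/6906 = 1.01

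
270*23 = 6210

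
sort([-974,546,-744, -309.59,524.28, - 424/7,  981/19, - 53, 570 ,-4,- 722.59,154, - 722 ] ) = [-974 , - 744,- 722.59,-722, - 309.59, - 424/7, - 53, - 4, 981/19, 154,524.28,  546, 570 ]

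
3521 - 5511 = -1990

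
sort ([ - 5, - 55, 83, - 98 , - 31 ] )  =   [ - 98, - 55, - 31, - 5, 83 ] 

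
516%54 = 30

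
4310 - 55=4255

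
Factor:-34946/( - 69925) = 2^1*5^( - 2)*101^1*173^1 * 2797^ ( - 1 ) 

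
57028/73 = 781 + 15/73=781.21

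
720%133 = 55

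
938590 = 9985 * 94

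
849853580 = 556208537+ 293645043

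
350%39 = 38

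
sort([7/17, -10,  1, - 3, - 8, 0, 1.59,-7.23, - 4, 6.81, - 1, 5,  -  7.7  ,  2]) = [-10,-8,-7.7,-7.23, - 4,-3,-1,0 , 7/17, 1,1.59, 2, 5,6.81]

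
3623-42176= - 38553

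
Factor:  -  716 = - 2^2 * 179^1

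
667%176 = 139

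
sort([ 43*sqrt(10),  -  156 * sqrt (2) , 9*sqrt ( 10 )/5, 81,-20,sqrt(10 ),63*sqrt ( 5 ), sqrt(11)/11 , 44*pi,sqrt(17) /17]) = [ - 156*sqrt(2), - 20,  sqrt( 17 )/17 , sqrt(11 )/11, sqrt (10 ), 9* sqrt(10) /5, 81,43*sqrt ( 10 ),44*pi,63*sqrt(5 ) ] 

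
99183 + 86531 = 185714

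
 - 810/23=-810/23 = - 35.22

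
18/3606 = 3/601= 0.00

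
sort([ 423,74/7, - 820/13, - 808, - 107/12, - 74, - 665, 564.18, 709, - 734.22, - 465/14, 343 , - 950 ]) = [ - 950,-808  , - 734.22, - 665, - 74, - 820/13, - 465/14, - 107/12, 74/7, 343, 423, 564.18, 709 ] 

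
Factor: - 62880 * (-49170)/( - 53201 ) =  - 2^6*3^2* 5^2*11^1*131^1*149^1*53201^(-1) = -3091809600/53201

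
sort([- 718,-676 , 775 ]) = [ - 718, - 676,775] 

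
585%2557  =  585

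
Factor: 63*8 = 2^3*3^2*7^1  =  504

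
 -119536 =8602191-8721727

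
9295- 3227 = 6068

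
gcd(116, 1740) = 116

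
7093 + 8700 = 15793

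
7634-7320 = 314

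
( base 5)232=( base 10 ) 67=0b1000011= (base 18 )3d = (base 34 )1x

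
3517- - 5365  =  8882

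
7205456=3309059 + 3896397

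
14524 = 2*7262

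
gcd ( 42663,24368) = 1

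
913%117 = 94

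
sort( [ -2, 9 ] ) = [ - 2, 9 ]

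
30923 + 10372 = 41295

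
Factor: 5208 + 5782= 10990= 2^1* 5^1*7^1 * 157^1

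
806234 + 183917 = 990151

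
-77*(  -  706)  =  54362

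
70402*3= 211206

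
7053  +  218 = 7271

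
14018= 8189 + 5829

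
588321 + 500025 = 1088346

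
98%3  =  2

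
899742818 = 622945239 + 276797579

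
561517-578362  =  -16845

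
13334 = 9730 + 3604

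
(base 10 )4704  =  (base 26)6OO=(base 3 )20110020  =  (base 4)1021200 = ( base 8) 11140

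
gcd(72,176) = 8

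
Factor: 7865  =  5^1 * 11^2*13^1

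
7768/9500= 1942/2375= 0.82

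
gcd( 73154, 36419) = 79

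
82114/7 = 11730  +  4/7 = 11730.57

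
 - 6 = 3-9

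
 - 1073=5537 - 6610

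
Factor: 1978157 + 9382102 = 3^2*1051^1*1201^1 = 11360259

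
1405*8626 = 12119530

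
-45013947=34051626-79065573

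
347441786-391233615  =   - 43791829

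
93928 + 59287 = 153215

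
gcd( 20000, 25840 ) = 80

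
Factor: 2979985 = 5^1*151^1 * 3947^1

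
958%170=108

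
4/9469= 4/9469 = 0.00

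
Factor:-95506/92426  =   - 17^1*37^( - 1 ) * 53^2*1249^(  -  1 ) = - 47753/46213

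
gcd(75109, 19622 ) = 1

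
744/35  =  744/35=21.26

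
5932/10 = 2966/5 = 593.20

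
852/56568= 71/4714 = 0.02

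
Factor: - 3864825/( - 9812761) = 3^2*5^2 * 7^( - 1)*89^1*193^1*1401823^(-1 )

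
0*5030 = 0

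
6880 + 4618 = 11498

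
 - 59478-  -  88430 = 28952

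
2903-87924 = -85021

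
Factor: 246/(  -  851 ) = -2^1*3^1*23^(-1)*37^ (-1 )*41^1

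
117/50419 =117/50419 = 0.00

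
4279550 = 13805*310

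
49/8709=49/8709= 0.01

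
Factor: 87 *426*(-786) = - 29130732 =- 2^2 * 3^3*29^1*71^1*131^1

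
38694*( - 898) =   -  34747212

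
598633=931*643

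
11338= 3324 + 8014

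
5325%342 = 195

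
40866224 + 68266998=109133222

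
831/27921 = 277/9307 = 0.03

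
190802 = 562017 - 371215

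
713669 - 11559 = 702110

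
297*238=70686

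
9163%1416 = 667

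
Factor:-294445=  - 5^1*58889^1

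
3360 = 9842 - 6482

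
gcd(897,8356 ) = 1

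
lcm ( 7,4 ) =28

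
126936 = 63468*2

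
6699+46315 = 53014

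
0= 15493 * 0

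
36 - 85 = -49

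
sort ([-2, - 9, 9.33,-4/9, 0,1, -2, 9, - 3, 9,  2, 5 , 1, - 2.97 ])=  [- 9,  -  3,-2.97,  -  2, - 2, -4/9, 0,1 , 1 , 2,5, 9,9, 9.33]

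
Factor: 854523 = 3^3 * 31649^1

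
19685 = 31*635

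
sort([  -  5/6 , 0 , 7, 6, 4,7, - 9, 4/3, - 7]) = [ - 9, - 7, - 5/6, 0, 4/3, 4, 6, 7, 7]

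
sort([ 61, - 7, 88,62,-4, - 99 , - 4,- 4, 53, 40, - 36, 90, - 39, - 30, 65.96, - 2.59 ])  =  [ - 99, - 39, - 36,  -  30, - 7, - 4, - 4, - 4, - 2.59, 40 , 53,61,62,65.96, 88,90]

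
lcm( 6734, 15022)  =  195286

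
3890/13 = 3890/13 = 299.23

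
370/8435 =74/1687 = 0.04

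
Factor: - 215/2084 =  - 2^(-2 )* 5^1*43^1*521^( - 1 ) 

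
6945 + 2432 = 9377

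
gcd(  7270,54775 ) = 5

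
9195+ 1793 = 10988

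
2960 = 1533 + 1427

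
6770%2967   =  836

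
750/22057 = 750/22057=0.03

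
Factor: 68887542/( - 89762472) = - 11481257/14960412 = - 2^( - 2)*3^(-2)*3019^1*3803^1*415567^(- 1 ) 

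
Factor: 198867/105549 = 439/233  =  233^(  -  1) * 439^1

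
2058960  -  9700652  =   - 7641692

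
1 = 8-7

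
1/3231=1/3231=0.00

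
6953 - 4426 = 2527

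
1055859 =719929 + 335930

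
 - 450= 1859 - 2309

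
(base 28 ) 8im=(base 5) 204143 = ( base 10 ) 6798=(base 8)15216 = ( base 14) 2698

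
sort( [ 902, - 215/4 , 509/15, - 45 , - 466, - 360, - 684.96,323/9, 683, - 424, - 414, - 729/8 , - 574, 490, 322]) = [ - 684.96 , - 574 , - 466,- 424, - 414, - 360,-729/8, - 215/4, - 45 , 509/15, 323/9, 322,  490, 683,902 ] 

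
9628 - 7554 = 2074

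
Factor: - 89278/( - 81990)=49/45 = 3^ ( - 2 )*5^( - 1 )*7^2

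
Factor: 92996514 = 2^1*3^2 * 13^1*113^1*3517^1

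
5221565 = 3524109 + 1697456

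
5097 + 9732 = 14829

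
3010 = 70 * 43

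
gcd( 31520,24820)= 20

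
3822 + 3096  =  6918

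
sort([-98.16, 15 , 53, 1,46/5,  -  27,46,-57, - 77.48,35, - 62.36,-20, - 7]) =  [ - 98.16 , - 77.48,-62.36,- 57,-27, - 20, - 7,1, 46/5,15, 35,46, 53]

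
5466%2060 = 1346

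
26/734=13/367 = 0.04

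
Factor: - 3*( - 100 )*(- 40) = -12000 =-2^5*3^1 * 5^3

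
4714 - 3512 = 1202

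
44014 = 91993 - 47979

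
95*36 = 3420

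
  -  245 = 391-636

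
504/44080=63/5510= 0.01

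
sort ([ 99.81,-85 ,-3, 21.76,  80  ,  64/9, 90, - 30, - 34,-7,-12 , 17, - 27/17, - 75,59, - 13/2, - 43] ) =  [ - 85 , - 75, - 43, - 34 , - 30 , - 12,-7, - 13/2, - 3,-27/17, 64/9,17,21.76,59,  80, 90,99.81] 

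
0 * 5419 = 0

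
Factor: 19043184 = 2^4*3^1*396733^1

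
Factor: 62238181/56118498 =2^( - 1 )*3^ ( - 1) * 37^1*293^1*5741^1 * 9353083^( - 1) 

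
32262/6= 5377 = 5377.00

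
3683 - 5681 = - 1998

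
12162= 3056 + 9106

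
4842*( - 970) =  - 4696740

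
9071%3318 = 2435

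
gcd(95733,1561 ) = 1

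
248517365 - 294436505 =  - 45919140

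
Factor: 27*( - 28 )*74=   -55944 = -2^3 * 3^3*7^1* 37^1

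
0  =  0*55392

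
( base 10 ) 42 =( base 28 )1e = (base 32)1A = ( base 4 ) 222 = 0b101010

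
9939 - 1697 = 8242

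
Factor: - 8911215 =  - 3^4*5^1* 22003^1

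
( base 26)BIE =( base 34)6su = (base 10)7918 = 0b1111011101110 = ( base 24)DHM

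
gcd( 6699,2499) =21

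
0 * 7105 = 0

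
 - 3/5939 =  - 3/5939 = - 0.00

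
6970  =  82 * 85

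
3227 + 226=3453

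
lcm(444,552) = 20424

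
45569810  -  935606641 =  - 890036831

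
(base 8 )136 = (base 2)1011110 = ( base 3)10111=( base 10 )94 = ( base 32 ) 2U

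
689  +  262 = 951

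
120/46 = 2 + 14/23= 2.61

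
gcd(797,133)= 1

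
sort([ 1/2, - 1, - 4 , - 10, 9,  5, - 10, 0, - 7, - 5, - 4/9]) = [-10, - 10, - 7 , - 5,- 4, - 1,- 4/9,0,  1/2,5, 9]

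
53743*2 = 107486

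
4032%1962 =108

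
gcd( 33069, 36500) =73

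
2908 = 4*727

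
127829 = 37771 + 90058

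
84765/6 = 28255/2 = 14127.50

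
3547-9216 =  - 5669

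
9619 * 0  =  0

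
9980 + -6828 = 3152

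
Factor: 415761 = 3^1 * 138587^1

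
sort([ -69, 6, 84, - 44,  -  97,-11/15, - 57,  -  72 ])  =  [ - 97 ,-72, - 69, - 57,- 44,-11/15,  6,84]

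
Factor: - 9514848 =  - 2^5*3^1*7^1*14159^1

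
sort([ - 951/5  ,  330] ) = [ - 951/5 , 330]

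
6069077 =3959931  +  2109146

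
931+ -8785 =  - 7854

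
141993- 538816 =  - 396823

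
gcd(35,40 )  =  5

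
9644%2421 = 2381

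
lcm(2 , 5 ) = 10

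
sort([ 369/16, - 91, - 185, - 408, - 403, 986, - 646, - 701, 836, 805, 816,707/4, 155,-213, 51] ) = [ - 701,  -  646,-408, - 403, - 213, - 185 ,-91 , 369/16, 51 , 155 , 707/4, 805,816,836,986]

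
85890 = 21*4090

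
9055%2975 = 130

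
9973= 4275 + 5698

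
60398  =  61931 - 1533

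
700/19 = 36+16/19  =  36.84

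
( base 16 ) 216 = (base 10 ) 534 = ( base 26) KE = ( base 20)16e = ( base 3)201210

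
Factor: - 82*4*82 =-2^4*41^2=-26896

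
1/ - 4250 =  - 1/4250 = - 0.00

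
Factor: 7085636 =2^2*1231^1*1439^1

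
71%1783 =71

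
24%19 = 5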